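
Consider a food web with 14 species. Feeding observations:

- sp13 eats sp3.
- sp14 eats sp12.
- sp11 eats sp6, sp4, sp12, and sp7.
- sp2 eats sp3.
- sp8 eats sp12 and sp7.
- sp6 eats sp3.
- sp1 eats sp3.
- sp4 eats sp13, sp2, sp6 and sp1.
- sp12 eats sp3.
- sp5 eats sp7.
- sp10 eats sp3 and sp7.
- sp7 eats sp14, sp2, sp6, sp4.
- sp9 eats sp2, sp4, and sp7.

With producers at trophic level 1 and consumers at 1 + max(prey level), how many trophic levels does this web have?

5

Producers (level 1): sp3.
sp3 → sp6 → sp4 → sp7 → sp9 gives sp9 level 5.
No species has a prey at level 5, so no species reaches level 6.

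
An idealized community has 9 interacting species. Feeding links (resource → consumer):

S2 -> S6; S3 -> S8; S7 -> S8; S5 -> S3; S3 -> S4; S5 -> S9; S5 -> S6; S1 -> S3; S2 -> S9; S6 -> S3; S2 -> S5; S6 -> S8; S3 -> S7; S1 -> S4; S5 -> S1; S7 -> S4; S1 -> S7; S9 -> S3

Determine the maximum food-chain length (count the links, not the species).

One longest chain: S2 → S5 → S1 → S3 → S7 → S4.
It has 6 species and 5 links.

5 links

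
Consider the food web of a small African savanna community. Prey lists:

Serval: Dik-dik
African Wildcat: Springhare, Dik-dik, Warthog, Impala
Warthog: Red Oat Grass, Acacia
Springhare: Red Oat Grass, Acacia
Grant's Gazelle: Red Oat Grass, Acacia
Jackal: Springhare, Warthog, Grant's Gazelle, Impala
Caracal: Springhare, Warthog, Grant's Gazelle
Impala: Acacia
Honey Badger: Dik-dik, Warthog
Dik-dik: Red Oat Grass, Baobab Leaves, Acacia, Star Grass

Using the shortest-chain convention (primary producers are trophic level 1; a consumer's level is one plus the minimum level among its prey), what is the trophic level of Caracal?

Red Oat Grass is a producer → level 1.
Springhare eats Red Oat Grass → level 2.
Caracal eats Springhare → level 3.
No prey of Caracal is below level 2, so 3 is the minimum.

Trophic level 3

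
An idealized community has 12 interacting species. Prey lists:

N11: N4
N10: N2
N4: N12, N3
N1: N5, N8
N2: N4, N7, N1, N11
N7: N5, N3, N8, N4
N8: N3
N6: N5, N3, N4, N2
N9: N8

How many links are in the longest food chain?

4 links

One longest chain: N12 → N4 → N11 → N2 → N10.
It has 5 species and 4 links.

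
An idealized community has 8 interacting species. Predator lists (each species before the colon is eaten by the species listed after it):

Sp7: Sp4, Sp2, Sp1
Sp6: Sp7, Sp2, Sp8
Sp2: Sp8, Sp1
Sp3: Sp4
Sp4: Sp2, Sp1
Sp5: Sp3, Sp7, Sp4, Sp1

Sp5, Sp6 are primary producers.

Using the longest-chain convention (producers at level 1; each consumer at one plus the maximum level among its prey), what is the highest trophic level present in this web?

Producers (level 1): Sp5, Sp6.
Sp5 → Sp3 → Sp4 → Sp2 → Sp1 gives Sp1 level 5.
No species has a prey at level 5, so no species reaches level 6.

5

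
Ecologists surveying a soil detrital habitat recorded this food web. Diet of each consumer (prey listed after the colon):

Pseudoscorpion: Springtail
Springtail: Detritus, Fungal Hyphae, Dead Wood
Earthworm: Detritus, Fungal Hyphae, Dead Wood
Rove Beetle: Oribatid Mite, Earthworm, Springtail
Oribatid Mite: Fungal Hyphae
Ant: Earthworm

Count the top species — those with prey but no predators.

Top species (has prey, but nothing eats it): Ant, Rove Beetle, Pseudoscorpion.
Count: 3.

3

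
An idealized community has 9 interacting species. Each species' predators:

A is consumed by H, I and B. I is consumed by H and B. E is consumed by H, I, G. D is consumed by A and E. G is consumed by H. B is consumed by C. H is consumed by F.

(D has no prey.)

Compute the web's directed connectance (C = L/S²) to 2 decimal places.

C = 0.16

The web has S = 9 species and L = 13 feeding links.
C = L / S² = 13 / 81 = 0.1605 ≈ 0.16.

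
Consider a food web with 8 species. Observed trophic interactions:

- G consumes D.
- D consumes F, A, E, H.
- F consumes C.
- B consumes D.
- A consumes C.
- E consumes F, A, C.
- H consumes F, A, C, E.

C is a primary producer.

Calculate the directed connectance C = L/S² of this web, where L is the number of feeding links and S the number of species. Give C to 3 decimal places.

The web has S = 8 species and L = 15 feeding links.
C = L / S² = 15 / 64 = 0.2344 ≈ 0.234.

C = 0.234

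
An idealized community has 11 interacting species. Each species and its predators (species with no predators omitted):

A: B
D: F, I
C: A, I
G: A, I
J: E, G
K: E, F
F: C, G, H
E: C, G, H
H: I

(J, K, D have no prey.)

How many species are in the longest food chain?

One longest chain: J → E → C → A → B.
It has 5 species and 4 links.

5 species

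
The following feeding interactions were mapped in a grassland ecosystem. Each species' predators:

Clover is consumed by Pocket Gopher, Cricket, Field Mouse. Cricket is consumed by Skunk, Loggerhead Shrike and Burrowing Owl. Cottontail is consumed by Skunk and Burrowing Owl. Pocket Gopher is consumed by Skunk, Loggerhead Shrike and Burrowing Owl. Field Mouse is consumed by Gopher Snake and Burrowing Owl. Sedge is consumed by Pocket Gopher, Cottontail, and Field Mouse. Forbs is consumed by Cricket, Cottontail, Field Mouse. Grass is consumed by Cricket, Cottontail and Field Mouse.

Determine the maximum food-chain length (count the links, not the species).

2 links

One longest chain: Clover → Field Mouse → Gopher Snake.
It has 3 species and 2 links.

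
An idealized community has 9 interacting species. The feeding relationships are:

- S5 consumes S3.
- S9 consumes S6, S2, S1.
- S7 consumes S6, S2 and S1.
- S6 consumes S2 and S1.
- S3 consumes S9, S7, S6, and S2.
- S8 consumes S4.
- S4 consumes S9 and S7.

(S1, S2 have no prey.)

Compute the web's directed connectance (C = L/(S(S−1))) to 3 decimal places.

The web has S = 9 species and L = 16 feeding links.
C = L / (S(S−1)) = 16 / 72 = 0.2222 ≈ 0.222.

C = 0.222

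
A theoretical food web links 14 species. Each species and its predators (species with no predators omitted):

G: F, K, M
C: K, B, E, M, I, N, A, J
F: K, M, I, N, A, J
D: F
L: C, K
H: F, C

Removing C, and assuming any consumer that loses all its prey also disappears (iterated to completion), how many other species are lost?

2

Remove C.
Round 1: B (all prey gone), E (all prey gone) → extinct.
No further losses. Total secondary extinctions: 2.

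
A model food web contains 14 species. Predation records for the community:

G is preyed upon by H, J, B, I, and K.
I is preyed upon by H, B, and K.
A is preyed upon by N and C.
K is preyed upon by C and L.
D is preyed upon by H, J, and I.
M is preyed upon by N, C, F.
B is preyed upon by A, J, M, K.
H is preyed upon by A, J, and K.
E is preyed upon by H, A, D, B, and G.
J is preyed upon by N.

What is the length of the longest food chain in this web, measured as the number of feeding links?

5 links

One longest chain: E → D → I → H → J → N.
It has 6 species and 5 links.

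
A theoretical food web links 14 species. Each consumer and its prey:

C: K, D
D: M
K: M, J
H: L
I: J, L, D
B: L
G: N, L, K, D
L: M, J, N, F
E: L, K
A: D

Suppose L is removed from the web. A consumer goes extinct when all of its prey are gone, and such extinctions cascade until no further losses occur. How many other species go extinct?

Remove L.
Round 1: B (all prey gone), H (all prey gone) → extinct.
No further losses. Total secondary extinctions: 2.

2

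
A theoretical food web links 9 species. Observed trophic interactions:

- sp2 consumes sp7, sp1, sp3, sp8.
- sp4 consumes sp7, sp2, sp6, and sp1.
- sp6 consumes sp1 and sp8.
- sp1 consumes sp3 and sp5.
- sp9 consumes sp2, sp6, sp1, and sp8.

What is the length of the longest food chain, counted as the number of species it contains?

One longest chain: sp3 → sp1 → sp2 → sp4.
It has 4 species and 3 links.

4 species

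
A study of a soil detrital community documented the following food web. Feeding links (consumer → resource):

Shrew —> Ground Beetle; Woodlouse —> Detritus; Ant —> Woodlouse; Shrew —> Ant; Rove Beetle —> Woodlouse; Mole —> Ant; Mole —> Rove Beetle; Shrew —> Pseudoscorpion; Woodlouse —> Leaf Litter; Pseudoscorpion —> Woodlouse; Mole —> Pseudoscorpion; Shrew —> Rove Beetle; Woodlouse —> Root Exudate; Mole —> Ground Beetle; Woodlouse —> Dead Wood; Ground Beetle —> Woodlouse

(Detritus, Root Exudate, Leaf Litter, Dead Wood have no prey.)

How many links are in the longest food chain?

One longest chain: Detritus → Woodlouse → Pseudoscorpion → Shrew.
It has 4 species and 3 links.

3 links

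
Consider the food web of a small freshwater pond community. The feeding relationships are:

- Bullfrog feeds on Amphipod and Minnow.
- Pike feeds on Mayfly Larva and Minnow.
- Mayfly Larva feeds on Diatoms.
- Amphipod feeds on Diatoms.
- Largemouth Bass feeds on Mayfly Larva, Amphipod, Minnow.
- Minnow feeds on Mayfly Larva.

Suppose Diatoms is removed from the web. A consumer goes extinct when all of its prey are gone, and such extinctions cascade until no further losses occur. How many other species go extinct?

Remove Diatoms.
Round 1: Mayfly Larva (all prey gone), Amphipod (all prey gone) → extinct.
Round 2: Minnow (all prey gone) → extinct.
Round 3: Pike (all prey gone), Largemouth Bass (all prey gone), Bullfrog (all prey gone) → extinct.
No further losses. Total secondary extinctions: 6.

6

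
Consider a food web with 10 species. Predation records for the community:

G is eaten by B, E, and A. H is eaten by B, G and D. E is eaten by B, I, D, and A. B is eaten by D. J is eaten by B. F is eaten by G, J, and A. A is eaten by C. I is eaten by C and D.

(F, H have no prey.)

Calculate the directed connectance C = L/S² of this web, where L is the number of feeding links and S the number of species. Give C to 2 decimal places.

C = 0.18

The web has S = 10 species and L = 18 feeding links.
C = L / S² = 18 / 100 = 0.1800 ≈ 0.18.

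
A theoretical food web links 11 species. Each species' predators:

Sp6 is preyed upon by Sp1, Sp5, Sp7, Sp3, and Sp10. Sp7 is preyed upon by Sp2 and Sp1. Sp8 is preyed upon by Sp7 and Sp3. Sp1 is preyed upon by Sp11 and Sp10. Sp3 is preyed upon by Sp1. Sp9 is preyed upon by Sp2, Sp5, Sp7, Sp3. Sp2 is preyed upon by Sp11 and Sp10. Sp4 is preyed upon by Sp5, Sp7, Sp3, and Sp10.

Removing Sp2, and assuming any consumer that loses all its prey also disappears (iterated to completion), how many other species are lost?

0

Remove Sp2.
Every predator of it retains at least one other prey: Sp10 still has Sp6, Sp4, Sp1; Sp11 still has Sp1.
No consumer loses all prey, so no secondary extinctions occur.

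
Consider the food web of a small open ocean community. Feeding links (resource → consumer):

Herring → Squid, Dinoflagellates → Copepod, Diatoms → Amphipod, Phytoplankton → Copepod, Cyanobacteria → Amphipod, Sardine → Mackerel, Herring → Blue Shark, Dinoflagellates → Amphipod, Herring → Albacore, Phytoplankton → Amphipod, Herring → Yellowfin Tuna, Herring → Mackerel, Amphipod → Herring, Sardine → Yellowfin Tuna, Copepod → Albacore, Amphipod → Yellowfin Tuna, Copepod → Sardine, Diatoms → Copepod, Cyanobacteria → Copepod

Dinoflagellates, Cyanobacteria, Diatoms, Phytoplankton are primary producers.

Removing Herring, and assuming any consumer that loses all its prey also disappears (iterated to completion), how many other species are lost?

Remove Herring.
Round 1: Blue Shark (all prey gone), Squid (all prey gone) → extinct.
No further losses. Total secondary extinctions: 2.

2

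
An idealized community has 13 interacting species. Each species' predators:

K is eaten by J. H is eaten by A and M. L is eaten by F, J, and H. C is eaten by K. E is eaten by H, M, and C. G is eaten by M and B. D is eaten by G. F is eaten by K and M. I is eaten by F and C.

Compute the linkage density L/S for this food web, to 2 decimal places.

There are L = 17 links among S = 13 species.
L/S = 17/13 = 1.3077 ≈ 1.31.

L/S = 1.31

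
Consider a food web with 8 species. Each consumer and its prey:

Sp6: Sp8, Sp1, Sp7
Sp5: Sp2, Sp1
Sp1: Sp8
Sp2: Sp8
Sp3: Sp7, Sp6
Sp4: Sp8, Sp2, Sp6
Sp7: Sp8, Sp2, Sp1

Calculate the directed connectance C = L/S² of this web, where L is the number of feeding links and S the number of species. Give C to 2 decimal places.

The web has S = 8 species and L = 15 feeding links.
C = L / S² = 15 / 64 = 0.2344 ≈ 0.23.

C = 0.23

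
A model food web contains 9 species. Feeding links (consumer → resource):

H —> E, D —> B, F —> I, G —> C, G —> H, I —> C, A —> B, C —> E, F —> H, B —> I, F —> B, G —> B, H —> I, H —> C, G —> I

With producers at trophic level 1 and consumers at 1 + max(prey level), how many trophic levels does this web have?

5

Producers (level 1): E.
E → C → I → H → G gives G level 5.
No species has a prey at level 5, so no species reaches level 6.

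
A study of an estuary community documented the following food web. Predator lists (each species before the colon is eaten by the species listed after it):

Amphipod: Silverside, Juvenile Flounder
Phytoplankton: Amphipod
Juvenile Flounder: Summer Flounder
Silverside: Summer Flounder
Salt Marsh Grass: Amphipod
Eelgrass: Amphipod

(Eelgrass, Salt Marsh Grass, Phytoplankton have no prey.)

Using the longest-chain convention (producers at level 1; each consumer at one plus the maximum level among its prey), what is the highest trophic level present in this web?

Producers (level 1): Eelgrass, Salt Marsh Grass, Phytoplankton.
Eelgrass → Amphipod → Silverside → Summer Flounder gives Summer Flounder level 4.
No species has a prey at level 4, so no species reaches level 5.

4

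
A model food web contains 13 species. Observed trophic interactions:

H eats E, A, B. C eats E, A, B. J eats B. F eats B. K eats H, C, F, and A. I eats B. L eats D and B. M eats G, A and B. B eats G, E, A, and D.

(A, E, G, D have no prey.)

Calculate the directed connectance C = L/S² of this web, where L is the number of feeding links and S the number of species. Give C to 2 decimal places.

The web has S = 13 species and L = 22 feeding links.
C = L / S² = 22 / 169 = 0.1302 ≈ 0.13.

C = 0.13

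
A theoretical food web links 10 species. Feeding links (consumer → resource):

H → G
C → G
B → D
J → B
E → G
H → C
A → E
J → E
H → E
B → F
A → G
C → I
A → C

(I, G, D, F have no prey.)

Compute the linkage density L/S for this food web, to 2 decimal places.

L/S = 1.30

There are L = 13 links among S = 10 species.
L/S = 13/10 = 1.3000 ≈ 1.30.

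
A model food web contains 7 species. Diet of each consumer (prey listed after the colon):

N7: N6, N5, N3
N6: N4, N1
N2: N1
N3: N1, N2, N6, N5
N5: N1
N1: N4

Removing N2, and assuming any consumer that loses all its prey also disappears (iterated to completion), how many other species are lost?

0

Remove N2.
Every predator of it retains at least one other prey: N3 still has N1, N6, N5.
No consumer loses all prey, so no secondary extinctions occur.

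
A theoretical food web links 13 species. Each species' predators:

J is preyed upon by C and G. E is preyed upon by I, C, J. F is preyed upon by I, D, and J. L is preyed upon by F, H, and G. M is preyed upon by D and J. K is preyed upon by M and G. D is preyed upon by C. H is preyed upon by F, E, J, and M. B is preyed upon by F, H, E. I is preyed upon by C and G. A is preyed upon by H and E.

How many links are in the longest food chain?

One longest chain: B → H → F → I → G.
It has 5 species and 4 links.

4 links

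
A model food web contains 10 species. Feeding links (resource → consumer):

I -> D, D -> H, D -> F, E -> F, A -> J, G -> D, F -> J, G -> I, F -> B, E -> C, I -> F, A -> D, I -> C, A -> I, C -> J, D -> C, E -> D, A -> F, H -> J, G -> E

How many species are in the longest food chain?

5 species

One longest chain: G → E → D → F → B.
It has 5 species and 4 links.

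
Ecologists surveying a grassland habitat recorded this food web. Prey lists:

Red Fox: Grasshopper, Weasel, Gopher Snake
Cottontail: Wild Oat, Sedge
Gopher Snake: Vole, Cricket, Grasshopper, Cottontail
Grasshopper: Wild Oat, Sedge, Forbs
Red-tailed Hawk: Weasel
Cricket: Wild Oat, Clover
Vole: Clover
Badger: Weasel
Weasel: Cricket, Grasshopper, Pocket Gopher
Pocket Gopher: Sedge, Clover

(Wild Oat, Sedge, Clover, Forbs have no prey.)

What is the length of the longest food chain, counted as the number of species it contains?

One longest chain: Wild Oat → Cricket → Weasel → Red-tailed Hawk.
It has 4 species and 3 links.

4 species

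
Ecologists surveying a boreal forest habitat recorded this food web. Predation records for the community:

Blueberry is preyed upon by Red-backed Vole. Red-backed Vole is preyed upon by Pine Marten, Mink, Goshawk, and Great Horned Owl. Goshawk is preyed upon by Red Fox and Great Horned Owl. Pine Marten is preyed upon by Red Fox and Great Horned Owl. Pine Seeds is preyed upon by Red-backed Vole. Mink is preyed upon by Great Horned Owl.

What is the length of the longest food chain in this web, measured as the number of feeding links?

3 links

One longest chain: Blueberry → Red-backed Vole → Pine Marten → Red Fox.
It has 4 species and 3 links.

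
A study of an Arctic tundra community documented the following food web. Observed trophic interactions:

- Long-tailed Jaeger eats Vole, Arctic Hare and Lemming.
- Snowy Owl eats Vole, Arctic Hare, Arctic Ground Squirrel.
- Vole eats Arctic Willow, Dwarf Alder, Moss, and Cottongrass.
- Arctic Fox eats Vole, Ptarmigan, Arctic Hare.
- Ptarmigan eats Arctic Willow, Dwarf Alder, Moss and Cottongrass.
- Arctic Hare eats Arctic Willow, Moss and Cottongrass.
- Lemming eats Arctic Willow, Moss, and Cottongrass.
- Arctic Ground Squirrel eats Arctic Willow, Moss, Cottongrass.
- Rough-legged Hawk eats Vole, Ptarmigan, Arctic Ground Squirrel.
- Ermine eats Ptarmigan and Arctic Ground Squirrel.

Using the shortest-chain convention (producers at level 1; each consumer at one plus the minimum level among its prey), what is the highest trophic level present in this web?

3

Producers (level 1): Cottongrass, Dwarf Alder, Moss, Arctic Willow.
Following each consumer down to its lowest-level prey: Cottongrass → Arctic Hare → Snowy Owl (levels 1 through 3).
All prey of Snowy Owl (Arctic Hare 2, Vole 2, Arctic Ground Squirrel 2) are at level 2 or above, so Snowy Owl is at level 1 + 2 = 3.
Every consumer has at least one prey at level 2 or below, so none exceeds level 3.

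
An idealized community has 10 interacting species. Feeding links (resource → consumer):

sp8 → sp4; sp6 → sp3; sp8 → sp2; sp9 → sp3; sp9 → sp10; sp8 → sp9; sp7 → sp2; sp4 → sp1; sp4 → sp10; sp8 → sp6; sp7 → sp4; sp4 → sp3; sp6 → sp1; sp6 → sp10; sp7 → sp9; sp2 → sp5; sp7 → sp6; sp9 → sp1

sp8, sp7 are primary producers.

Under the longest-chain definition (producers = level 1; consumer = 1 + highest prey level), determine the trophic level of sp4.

Trophic level 2

sp8 is a producer → level 1.
sp4 eats sp8 (level 1); other prey at levels: sp7 1 → level 2.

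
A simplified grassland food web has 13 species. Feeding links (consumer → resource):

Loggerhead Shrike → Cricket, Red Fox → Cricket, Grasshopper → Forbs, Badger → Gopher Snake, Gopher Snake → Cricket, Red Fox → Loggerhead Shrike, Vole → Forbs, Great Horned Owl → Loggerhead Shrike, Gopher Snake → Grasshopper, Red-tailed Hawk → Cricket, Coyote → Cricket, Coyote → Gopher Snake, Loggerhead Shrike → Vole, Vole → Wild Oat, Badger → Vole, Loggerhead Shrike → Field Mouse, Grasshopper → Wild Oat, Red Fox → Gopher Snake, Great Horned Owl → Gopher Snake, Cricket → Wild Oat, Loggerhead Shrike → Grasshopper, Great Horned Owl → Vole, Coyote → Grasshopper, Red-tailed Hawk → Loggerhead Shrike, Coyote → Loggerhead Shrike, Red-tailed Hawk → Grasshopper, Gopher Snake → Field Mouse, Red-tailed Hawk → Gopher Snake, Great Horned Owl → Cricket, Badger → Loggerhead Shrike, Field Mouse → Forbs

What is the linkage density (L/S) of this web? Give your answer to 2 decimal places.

There are L = 31 links among S = 13 species.
L/S = 31/13 = 2.3846 ≈ 2.38.

L/S = 2.38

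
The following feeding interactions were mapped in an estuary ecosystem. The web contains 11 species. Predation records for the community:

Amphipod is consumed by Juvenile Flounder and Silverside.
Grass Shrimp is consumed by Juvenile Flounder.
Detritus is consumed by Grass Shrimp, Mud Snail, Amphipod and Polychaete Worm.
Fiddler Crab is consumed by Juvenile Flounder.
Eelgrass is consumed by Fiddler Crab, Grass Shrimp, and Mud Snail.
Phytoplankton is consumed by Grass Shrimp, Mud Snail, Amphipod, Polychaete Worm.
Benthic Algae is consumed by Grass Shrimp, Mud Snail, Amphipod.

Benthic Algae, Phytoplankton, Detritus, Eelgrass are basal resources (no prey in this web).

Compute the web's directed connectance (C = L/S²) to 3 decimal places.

C = 0.149

The web has S = 11 species and L = 18 feeding links.
C = L / S² = 18 / 121 = 0.1488 ≈ 0.149.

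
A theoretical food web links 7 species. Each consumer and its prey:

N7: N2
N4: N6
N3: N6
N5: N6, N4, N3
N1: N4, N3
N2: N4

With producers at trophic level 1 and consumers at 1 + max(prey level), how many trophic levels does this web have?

4

Producers (level 1): N6.
N6 → N4 → N2 → N7 gives N7 level 4.
No species has a prey at level 4, so no species reaches level 5.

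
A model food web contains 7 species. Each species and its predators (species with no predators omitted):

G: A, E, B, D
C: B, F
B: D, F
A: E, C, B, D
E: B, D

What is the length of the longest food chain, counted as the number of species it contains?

One longest chain: G → A → E → B → D.
It has 5 species and 4 links.

5 species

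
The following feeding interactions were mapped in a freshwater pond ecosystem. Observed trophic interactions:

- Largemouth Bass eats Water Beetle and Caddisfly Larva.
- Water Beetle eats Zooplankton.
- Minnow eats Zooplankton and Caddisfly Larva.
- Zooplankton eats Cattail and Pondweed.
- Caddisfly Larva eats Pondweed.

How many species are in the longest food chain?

4 species

One longest chain: Pondweed → Zooplankton → Water Beetle → Largemouth Bass.
It has 4 species and 3 links.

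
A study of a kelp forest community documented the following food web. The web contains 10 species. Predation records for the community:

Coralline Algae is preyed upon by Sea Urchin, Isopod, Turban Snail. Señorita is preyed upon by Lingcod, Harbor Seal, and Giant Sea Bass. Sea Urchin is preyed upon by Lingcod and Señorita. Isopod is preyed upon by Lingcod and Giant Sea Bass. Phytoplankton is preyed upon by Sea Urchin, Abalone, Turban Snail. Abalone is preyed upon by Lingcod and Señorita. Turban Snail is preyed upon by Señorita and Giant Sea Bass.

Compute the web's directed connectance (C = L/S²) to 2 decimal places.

The web has S = 10 species and L = 17 feeding links.
C = L / S² = 17 / 100 = 0.1700 ≈ 0.17.

C = 0.17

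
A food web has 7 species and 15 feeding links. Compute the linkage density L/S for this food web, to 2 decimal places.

There are L = 15 links among S = 7 species.
L/S = 15/7 = 2.1429 ≈ 2.14.

L/S = 2.14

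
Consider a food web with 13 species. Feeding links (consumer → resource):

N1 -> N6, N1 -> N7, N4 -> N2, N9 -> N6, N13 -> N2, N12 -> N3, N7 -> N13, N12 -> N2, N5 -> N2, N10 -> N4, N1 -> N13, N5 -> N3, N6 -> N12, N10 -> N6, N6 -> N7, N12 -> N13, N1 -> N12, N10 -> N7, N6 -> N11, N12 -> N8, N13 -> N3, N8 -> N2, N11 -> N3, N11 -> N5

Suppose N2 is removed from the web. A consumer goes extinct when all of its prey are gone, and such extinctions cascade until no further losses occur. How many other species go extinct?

Remove N2.
Round 1: N8 (all prey gone), N4 (all prey gone) → extinct.
No further losses. Total secondary extinctions: 2.

2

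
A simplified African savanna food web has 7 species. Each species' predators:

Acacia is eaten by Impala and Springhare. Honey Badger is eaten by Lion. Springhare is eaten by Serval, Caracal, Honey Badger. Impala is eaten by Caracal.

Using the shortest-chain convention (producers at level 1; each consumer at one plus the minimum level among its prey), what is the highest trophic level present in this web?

4

Producers (level 1): Acacia.
Following each consumer down to its lowest-level prey: Acacia → Springhare → Honey Badger → Lion (levels 1 through 4).
All prey of Lion (Honey Badger 3) are at level 3 or above, so Lion is at level 1 + 3 = 4.
Every consumer has at least one prey at level 3 or below, so none exceeds level 4.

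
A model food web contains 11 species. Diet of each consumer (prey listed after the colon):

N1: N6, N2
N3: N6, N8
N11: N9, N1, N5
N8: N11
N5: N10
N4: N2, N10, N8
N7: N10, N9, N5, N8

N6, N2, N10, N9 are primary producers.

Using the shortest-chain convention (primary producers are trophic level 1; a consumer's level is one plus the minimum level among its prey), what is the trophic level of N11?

Trophic level 2

N9 is a producer → level 1.
N11 eats N9 → level 2.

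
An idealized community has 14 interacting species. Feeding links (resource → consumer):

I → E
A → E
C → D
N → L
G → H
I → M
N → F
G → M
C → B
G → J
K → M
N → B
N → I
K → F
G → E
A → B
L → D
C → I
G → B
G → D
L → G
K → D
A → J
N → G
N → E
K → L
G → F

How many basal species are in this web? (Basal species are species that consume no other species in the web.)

4

Basal species (no prey listed): N, A, C, K.
Count: 4.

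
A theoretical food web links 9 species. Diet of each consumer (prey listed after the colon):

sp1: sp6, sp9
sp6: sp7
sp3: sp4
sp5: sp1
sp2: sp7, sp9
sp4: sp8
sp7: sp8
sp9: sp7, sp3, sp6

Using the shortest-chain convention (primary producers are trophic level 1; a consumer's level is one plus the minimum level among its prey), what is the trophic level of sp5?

Trophic level 5

sp8 is a producer → level 1.
sp7 eats sp8 → level 2.
sp6 eats sp7 → level 3.
sp1 eats sp6 → level 4.
sp5 eats sp1 → level 5.
No prey of sp5 is below level 4, so 5 is the minimum.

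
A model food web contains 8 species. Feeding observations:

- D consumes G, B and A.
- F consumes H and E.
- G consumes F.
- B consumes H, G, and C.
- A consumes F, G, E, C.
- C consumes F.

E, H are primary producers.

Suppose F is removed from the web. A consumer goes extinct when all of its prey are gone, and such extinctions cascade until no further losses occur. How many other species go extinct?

Remove F.
Round 1: G (all prey gone), C (all prey gone) → extinct.
No further losses. Total secondary extinctions: 2.

2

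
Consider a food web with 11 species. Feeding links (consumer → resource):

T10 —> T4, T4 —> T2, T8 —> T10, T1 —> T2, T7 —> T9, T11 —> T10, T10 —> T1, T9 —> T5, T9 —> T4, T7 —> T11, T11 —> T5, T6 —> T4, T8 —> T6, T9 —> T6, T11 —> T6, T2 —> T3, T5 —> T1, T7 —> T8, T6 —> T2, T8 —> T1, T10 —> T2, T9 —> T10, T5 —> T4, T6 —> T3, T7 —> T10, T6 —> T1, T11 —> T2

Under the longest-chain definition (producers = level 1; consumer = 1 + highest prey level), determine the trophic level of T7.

Trophic level 6

T3 is a producer → level 1.
T2 eats T3 → level 2.
T4 eats T2 → level 3.
T6 eats T4 (level 3); other prey at levels: T3 1, T2 2, T1 3 → level 4.
T8 eats T6 (level 4); other prey at levels: T1 3, T10 4 → level 5.
T7 eats T8 (level 5); other prey at levels: T10 4, T11 5, T9 5 → level 6.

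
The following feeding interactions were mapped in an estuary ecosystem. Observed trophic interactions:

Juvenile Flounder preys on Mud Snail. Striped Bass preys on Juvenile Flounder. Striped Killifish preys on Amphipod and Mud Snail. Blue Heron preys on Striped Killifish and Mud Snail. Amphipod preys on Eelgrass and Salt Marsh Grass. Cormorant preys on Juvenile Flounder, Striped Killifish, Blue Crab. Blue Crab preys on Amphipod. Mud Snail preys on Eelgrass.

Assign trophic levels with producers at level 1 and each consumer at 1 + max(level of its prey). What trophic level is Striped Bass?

Eelgrass is a producer → level 1.
Mud Snail eats Eelgrass → level 2.
Juvenile Flounder eats Mud Snail → level 3.
Striped Bass eats Juvenile Flounder → level 4.

Trophic level 4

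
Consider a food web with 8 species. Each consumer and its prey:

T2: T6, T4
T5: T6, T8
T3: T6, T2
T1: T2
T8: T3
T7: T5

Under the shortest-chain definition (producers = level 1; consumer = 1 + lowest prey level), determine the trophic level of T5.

Trophic level 2

T6 is a producer → level 1.
T5 eats T6 → level 2.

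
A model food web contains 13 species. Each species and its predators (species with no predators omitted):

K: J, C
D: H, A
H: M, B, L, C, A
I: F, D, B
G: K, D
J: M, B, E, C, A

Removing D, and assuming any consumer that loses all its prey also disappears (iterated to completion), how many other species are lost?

Remove D.
Round 1: H (all prey gone) → extinct.
Round 2: L (all prey gone) → extinct.
No further losses. Total secondary extinctions: 2.

2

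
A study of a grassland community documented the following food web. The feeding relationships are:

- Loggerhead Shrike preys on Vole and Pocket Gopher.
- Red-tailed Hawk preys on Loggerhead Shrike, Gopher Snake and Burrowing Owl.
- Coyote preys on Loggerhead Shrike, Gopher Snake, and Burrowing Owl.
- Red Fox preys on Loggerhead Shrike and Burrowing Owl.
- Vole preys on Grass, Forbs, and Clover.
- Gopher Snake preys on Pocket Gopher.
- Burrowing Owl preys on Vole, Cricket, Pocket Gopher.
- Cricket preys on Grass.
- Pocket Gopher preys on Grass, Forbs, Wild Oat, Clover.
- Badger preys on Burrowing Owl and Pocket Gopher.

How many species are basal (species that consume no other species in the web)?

4

Basal species (no prey listed): Forbs, Clover, Grass, Wild Oat.
Count: 4.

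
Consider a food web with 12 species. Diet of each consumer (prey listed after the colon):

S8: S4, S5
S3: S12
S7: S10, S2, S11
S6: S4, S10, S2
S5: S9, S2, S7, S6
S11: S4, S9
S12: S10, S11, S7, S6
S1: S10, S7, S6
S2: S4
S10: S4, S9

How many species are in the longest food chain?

5 species

One longest chain: S4 → S10 → S7 → S12 → S3.
It has 5 species and 4 links.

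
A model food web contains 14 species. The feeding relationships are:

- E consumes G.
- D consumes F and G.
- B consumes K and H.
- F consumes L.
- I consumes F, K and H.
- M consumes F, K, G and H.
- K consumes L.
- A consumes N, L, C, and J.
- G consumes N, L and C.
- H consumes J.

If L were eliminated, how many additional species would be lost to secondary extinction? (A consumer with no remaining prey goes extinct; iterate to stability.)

2

Remove L.
Round 1: F (all prey gone), K (all prey gone) → extinct.
No further losses. Total secondary extinctions: 2.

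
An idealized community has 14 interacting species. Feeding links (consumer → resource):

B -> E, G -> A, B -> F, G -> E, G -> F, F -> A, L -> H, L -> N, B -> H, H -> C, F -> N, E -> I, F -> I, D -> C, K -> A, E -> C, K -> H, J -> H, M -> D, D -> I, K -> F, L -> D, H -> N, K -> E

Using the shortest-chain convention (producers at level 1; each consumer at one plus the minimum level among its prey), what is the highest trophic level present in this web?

3

Producers (level 1): I, N, C, A.
Following each consumer down to its lowest-level prey: I → D → M (levels 1 through 3).
All prey of M (D 2) are at level 2 or above, so M is at level 1 + 2 = 3.
Every consumer has at least one prey at level 2 or below, so none exceeds level 3.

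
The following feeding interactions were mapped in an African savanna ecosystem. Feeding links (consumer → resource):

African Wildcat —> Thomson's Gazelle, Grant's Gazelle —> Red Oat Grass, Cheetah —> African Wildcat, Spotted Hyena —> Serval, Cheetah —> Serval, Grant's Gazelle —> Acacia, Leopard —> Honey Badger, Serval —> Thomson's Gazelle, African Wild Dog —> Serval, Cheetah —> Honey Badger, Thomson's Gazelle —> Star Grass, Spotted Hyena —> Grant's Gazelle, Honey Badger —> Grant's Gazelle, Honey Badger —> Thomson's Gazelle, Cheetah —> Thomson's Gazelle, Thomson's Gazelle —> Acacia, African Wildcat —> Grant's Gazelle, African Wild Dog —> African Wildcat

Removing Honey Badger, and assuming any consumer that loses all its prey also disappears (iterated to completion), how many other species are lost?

1

Remove Honey Badger.
Round 1: Leopard (all prey gone) → extinct.
No further losses. Total secondary extinctions: 1.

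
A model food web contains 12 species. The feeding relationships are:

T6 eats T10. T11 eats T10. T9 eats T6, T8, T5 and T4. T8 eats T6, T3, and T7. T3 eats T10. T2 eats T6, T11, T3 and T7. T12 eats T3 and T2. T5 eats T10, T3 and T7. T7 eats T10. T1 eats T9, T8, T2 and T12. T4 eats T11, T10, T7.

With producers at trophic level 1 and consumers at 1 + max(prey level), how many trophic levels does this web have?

5

Producers (level 1): T10.
T10 → T7 → T8 → T9 → T1 gives T1 level 5.
No species has a prey at level 5, so no species reaches level 6.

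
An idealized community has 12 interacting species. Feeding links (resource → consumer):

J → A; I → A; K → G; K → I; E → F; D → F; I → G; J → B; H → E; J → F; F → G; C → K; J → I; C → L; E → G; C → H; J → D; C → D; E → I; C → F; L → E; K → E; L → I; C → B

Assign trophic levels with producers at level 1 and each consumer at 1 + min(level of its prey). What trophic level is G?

Trophic level 3

J is a producer → level 1.
I eats J → level 2.
G eats I → level 3.
No prey of G is below level 2, so 3 is the minimum.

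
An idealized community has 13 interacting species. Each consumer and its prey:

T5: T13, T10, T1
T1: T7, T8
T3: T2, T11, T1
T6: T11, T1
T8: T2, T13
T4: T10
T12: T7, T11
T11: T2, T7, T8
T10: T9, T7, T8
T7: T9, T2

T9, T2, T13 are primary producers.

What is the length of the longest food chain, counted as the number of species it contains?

4 species

One longest chain: T9 → T7 → T11 → T6.
It has 4 species and 3 links.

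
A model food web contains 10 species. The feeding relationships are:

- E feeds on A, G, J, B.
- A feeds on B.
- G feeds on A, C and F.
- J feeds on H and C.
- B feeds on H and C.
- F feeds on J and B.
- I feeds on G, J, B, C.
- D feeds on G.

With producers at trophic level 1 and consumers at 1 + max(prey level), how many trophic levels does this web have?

Producers (level 1): H, C.
H → B → A → G → D gives D level 5.
No species has a prey at level 5, so no species reaches level 6.

5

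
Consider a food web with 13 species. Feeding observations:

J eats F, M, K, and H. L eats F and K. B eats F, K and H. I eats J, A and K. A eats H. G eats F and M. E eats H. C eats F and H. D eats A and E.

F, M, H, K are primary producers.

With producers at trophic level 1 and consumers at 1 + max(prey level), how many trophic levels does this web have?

Producers (level 1): F, M, H, K.
H → A → I gives I level 3.
No species has a prey at level 3, so no species reaches level 4.

3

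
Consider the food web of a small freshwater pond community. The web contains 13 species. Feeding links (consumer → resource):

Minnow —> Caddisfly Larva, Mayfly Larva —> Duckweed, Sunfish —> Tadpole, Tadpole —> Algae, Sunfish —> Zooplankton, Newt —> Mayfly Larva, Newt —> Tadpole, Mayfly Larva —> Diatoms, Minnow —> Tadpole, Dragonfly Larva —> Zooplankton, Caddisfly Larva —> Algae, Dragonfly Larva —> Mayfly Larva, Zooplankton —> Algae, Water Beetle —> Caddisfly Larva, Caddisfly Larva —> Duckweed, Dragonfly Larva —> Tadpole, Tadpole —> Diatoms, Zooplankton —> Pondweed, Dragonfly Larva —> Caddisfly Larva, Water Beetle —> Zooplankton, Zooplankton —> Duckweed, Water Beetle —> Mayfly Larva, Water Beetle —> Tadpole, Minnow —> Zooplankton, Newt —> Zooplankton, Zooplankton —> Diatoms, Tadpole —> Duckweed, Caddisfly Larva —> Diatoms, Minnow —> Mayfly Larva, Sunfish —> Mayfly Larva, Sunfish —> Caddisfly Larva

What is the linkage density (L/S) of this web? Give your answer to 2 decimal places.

There are L = 31 links among S = 13 species.
L/S = 31/13 = 2.3846 ≈ 2.38.

L/S = 2.38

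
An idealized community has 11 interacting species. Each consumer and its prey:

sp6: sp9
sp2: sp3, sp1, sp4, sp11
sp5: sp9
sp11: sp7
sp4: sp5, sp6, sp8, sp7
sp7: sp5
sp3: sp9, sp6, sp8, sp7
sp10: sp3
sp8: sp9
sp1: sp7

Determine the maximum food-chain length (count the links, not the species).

One longest chain: sp9 → sp5 → sp7 → sp3 → sp10.
It has 5 species and 4 links.

4 links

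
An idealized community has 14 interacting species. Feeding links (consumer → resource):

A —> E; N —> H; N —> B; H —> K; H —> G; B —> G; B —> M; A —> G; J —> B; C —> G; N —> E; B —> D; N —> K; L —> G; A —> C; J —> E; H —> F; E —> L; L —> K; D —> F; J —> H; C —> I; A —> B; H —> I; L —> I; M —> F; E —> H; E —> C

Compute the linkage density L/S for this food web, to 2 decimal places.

L/S = 2.00

There are L = 28 links among S = 14 species.
L/S = 28/14 = 2.0000 ≈ 2.00.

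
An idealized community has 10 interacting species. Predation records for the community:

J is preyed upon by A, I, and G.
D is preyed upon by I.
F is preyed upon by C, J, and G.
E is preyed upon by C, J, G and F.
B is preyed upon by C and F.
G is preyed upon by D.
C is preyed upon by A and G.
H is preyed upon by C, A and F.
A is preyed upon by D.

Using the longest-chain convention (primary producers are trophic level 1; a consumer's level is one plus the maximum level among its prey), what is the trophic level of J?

Trophic level 3

E is a producer → level 1.
F eats E (level 1); other prey at levels: B 1, H 1 → level 2.
J eats F (level 2); other prey at levels: E 1 → level 3.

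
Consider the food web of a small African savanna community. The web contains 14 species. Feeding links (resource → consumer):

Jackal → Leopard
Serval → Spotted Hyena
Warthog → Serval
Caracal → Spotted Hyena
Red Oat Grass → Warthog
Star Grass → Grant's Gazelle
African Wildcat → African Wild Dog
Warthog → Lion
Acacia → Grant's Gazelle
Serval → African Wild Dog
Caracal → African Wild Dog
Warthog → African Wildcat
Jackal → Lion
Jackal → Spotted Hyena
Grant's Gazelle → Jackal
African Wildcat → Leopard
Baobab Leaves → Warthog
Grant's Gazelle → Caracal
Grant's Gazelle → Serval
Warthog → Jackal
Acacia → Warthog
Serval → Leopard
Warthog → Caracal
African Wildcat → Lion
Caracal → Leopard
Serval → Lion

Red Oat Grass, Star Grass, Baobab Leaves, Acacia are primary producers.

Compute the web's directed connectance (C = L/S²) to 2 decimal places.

The web has S = 14 species and L = 26 feeding links.
C = L / S² = 26 / 196 = 0.1327 ≈ 0.13.

C = 0.13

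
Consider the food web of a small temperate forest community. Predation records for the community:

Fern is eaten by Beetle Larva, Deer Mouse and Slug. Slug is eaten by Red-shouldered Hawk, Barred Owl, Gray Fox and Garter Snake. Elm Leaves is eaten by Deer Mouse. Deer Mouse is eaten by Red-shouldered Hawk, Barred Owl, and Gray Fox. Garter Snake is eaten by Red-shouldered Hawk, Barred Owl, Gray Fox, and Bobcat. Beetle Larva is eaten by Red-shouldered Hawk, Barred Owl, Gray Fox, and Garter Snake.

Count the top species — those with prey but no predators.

Top species (has prey, but nothing eats it): Bobcat, Red-shouldered Hawk, Barred Owl, Gray Fox.
Count: 4.

4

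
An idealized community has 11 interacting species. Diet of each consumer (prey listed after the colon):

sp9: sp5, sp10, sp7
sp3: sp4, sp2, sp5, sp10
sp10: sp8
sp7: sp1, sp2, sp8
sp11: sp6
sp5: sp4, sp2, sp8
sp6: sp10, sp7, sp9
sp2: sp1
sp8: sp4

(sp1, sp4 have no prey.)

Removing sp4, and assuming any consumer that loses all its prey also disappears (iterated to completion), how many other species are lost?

2

Remove sp4.
Round 1: sp8 (all prey gone) → extinct.
Round 2: sp10 (all prey gone) → extinct.
No further losses. Total secondary extinctions: 2.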